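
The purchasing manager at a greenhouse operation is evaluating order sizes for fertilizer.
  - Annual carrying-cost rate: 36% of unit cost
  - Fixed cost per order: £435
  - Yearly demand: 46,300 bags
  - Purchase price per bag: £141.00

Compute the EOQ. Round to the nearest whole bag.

891 bags

H = i·C = 0.36 × £141 = £50.7600 per bag-year
2DS/H = 2·46,300·435/50.76 = 793,557.92
EOQ = √793,557.92 ≈ 890.82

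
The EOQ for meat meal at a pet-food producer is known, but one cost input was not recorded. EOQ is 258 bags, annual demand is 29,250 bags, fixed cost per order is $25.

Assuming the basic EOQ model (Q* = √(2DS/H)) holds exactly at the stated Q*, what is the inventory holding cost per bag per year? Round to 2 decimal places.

Since Q* = (2DS/H)^½, squaring gives Q*²·H = 2DS.
H = 2DS / Q² = 2 × 29,250 × 25 / 258² = 21.9713

$21.97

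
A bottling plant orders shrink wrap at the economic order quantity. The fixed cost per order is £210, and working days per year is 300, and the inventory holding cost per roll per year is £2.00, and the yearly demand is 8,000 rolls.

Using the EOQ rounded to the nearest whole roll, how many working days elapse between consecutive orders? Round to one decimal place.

48.6 days

Optimal lot size Q* = (2 × 8,000 × £210 / £2)^½ ≈ 1,296.15 → Q = 1,296 rolls
Cycle time = (working days × Q)/D = (300 × 1,296) / 8,000 = 48.600 days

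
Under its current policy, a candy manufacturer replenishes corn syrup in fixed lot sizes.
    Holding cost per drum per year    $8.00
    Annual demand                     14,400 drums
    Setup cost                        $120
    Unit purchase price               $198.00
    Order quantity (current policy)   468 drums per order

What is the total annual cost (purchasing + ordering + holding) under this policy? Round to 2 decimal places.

Orders/yr = 14,400/468 = 30.769; ordering cost = 30.769 × $120 = $3,692.31
Average inventory = 468/2 = 234; holding cost = 234 × $8 = $1,872.00
Purchase cost = D·C = 14,400 × 198 = $2,851,200.00
Total = $3,692.31 + $1,872.00 + $2,851,200.00 = $2,856,764.31

$2,856,764.31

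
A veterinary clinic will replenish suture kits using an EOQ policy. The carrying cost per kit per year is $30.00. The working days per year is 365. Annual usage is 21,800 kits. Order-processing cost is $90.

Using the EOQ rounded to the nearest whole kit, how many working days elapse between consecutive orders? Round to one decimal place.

6.1 days

Optimal lot size Q* = (2 × 21,800 × $90 / $30)^½ ≈ 361.66 → Q = 362 kits
T = Q/D × 365 days = 362/21,800 × 365 = 6.061 days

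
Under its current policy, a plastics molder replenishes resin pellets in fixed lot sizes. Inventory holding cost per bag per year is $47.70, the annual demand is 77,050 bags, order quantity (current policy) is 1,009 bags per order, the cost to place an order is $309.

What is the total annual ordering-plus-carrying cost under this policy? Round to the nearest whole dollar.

$47,661

Ordering: D/Q × S = 77,050/1,009 × $309 = $23,596.09
Holding:  Q/2 × H = 1,009/2 × $47.7 = $24,064.65
Total = $23,596.09 + $24,064.65 = $47,660.74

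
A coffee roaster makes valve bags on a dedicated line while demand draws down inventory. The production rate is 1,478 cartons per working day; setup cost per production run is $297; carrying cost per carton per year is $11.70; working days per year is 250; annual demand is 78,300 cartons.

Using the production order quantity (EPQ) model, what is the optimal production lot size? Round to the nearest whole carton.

2,246 cartons

d = 78,300/250 = 313.2000 cartons/day;  effective holding cost H(1 − d/p) = 11.7·(1 − 313.2000/1478) = 9.22068
Q* = √(2DS / H_eff) = √(2·78,300·297 / 9.22068) ≈ 2,245.91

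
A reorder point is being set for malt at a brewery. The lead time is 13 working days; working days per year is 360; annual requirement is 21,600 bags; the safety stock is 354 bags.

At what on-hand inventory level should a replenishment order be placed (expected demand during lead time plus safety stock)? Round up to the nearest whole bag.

1,134 bags

Daily demand d = 21,600 / 360 = 60.000 bags/day
Demand during lead time = 60.000 × 13 = 780.00
Reorder point = 780.00 + 354 = 1,134.00 → round up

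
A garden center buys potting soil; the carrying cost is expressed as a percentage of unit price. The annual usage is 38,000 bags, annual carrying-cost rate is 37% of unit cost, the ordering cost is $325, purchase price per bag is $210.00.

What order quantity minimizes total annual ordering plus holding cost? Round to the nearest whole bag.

564 bags

H = i·C = 0.37 × $210 = $77.7000 per bag-year
Optimal lot size Q* = (2 × 38,000 × $325 / $77.7)^½ ≈ 563.82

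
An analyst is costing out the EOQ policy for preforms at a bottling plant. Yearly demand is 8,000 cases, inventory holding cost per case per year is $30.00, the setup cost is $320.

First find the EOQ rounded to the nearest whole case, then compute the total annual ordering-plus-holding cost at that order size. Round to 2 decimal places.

2DS/H = 2·8,000·320/30 = 170,666.67
EOQ = √170,666.67 ≈ 413.12 → Q = 413 cases
Orders/yr = 8,000/413 = 19.370; ordering cost = 19.370 × $320 = $6,198.55
Average inventory = 413/2 = 206.5; holding cost = 206.5 × $30 = $6,195.00
Total = $6,198.55 + $6,195.00 = $12,393.55

$12,393.55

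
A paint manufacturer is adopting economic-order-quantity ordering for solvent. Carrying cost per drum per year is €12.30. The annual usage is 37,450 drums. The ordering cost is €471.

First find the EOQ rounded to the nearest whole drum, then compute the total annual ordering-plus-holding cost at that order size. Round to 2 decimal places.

€20,830.70

Q* = √(2·D·S / H) = √(2·37,450·471 / 12.3) = √2,868,122.0 ≈ 1,693.55 → Q = 1,694 drums
Ordering: D/Q × S = 37,450/1,694 × €471 = €10,412.60
Holding:  Q/2 × H = 1,694/2 × €12.3 = €10,418.10
Total = €10,412.60 + €10,418.10 = €20,830.70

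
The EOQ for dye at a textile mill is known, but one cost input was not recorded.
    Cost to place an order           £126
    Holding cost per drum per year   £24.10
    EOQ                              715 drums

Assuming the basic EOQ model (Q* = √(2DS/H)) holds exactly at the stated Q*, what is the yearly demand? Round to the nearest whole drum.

Since Q* = (2DS/H)^½, squaring gives Q*²·H = 2DS.
D = Q²H / (2S) = 715² × 24.1 / (2 × 126) = 48,890.96

48,891 drums per year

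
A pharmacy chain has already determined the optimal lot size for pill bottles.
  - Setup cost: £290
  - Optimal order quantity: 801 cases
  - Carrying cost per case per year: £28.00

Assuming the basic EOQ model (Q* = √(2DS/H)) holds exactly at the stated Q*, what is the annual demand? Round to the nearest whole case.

Since Q* = (2DS/H)^½, squaring gives Q*²·H = 2DS.
D = Q²H / (2S) = 801² × 28 / (2 × 290) = 30,973.84

30,974 cases per year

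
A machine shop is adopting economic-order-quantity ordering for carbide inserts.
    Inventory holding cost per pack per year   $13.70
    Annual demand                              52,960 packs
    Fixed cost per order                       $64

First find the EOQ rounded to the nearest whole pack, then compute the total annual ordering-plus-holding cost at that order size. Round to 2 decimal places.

$9,636.94

EOQ = √(2DS/H) = √(2 × 52,960 × 64 / 13.7)
    = √(494,808.76) ≈ 703.43 → Q = 703 packs
Annual ordering cost = (D/Q)·S = (52,960/703) × 64 = $4,821.39
Annual holding cost  = (Q/2)·H = (703/2) × 13.7 = $4,815.55
Total = $4,821.39 + $4,815.55 = $9,636.94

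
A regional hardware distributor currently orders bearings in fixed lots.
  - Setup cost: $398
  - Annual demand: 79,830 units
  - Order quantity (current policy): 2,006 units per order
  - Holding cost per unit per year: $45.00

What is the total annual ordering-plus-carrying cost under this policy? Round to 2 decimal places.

Annual ordering cost = (D/Q)·S = (79,830/2,006) × 398 = $15,838.65
Annual holding cost  = (Q/2)·H = (2,006/2) × 45 = $45,135.00
Total = $15,838.65 + $45,135.00 = $60,973.65

$60,973.65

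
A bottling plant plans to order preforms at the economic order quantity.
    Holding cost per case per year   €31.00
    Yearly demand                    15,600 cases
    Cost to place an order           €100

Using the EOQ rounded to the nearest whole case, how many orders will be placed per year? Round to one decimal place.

2DS/H = 2·15,600·100/31 = 100,645.16
EOQ = √100,645.16 ≈ 317.25 → Q = 317
Orders per year = D/Q = 15,600 / 317 = 49.211

49.2 orders per year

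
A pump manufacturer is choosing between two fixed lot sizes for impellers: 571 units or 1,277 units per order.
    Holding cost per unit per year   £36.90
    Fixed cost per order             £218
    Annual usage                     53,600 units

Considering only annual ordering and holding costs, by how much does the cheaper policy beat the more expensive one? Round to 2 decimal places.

£1,712.15

TC(Q) = (D/Q)S + (Q/2)H
TC(571) = (53,600/571)×218 + (571/2)×36.9 = £30,998.70
TC(1,277) = (53,600/1,277)×218 + (1,277/2)×36.9 = £32,710.85
Cheaper: Q = 571.  Difference = £1,712.15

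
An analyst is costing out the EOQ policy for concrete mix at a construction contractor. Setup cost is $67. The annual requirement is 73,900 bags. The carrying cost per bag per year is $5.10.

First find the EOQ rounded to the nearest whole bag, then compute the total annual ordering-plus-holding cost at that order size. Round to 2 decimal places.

EOQ = √(2DS/H) = √(2 × 73,900 × 67 / 5.1)
    = √(1,941,686.27) ≈ 1,393.44 → Q = 1,393 bags
Orders/yr = 73,900/1,393 = 53.051; ordering cost = 53.051 × $67 = $3,554.41
Average inventory = 1,393/2 = 696.5; holding cost = 696.5 × $5.1 = $3,552.15
Total = $3,554.41 + $3,552.15 = $7,106.56

$7,106.56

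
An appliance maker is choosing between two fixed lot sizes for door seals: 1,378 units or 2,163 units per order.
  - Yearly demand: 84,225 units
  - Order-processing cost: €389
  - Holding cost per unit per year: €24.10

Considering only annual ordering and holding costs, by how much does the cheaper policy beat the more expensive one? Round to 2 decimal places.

€830.37

Annual cost at Q: ordering D·S/Q plus holding Q·H/2.
TC(1,378) = (84,225/1,378)×389 + (1,378/2)×24.1 = €40,381.04
TC(2,163) = (84,225/2,163)×389 + (2,163/2)×24.1 = €41,211.41
Lots of 1,378 are cheaper by €830.37.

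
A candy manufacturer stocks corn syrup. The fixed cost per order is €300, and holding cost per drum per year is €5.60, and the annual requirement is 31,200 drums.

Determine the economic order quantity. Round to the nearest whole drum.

1,828 drums

EOQ = √(2DS/H) = √(2 × 31,200 × 300 / 5.6)
    = √(3,342,857.14) ≈ 1,828.35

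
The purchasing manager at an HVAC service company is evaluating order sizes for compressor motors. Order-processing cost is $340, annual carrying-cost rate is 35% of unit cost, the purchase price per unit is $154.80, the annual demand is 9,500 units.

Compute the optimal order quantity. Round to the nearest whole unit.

345 units

H = i·C = 0.35 × $154.8 = $54.1800 per unit-year
Optimal lot size Q* = (2 × 9,500 × $340 / $54.18)^½ ≈ 345.30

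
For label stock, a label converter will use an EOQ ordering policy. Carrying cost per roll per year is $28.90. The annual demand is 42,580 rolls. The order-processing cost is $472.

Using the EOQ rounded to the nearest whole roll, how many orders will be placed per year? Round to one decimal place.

36.1 orders per year

Optimal lot size Q* = (2 × 42,580 × $472 / $28.9)^½ ≈ 1,179.34 → Q = 1,179
Orders per year = D/Q = 42,580 / 1,179 = 36.115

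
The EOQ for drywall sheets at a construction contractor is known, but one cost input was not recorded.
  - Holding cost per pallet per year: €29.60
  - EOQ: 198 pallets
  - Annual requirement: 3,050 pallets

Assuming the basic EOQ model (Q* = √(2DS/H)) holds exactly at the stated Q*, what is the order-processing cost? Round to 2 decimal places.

€190.24

EOQ relation: Q² = 2DS/H, so rearrange for the unknown.
S = Q²H / (2D) = 198² × 29.6 / (2 × 3,050) = 190.2358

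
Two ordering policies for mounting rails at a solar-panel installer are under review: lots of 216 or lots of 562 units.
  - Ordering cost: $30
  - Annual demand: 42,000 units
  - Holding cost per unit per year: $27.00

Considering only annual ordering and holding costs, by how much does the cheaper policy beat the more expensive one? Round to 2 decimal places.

Annual cost at Q: ordering D·S/Q plus holding Q·H/2.
TC(216) = (42,000/216)×30 + (216/2)×27 = $8,749.33
TC(562) = (42,000/562)×30 + (562/2)×27 = $9,828.99
|ΔTC| = |$8,749.33 − $9,828.99| = $1,079.66

$1,079.66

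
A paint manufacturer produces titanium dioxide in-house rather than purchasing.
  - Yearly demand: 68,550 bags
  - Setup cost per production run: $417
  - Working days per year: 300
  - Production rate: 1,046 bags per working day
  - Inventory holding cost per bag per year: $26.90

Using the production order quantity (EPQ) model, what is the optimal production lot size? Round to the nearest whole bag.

Daily demand d = 68,550/300 = 228.500; p = 1046; 1 − d/p = 0.78155
EPQ = √(2DS / (H(1 − d/p)))
    = √(2 × 68,550 × 417 / (26.9 × 0.78155)) ≈ 1,649.05

1,649 bags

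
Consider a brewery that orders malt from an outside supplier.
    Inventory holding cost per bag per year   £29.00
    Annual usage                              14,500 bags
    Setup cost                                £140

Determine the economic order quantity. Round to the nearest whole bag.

374 bags

Optimal lot size Q* = (2 × 14,500 × £140 / £29)^½ ≈ 374.17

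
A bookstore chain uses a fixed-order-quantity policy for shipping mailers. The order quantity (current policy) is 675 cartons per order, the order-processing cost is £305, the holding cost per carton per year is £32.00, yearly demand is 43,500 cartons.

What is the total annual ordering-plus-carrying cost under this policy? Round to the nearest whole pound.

Orders/yr = 43,500/675 = 64.444; ordering cost = 64.444 × £305 = £19,655.56
Average inventory = 675/2 = 337.5; holding cost = 337.5 × £32 = £10,800.00
Total = £19,655.56 + £10,800.00 = £30,455.56

£30,456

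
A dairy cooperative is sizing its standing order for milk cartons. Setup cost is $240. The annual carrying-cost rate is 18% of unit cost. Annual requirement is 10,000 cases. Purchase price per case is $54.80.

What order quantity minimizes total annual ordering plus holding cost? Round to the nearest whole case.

698 cases

Carrying cost H = $54.8 × 18% = $9.8640/case/yr
EOQ = √(2DS/H) = √(2 × 10,000 × 240 / 9.864)
    = √(486,618.00) ≈ 697.58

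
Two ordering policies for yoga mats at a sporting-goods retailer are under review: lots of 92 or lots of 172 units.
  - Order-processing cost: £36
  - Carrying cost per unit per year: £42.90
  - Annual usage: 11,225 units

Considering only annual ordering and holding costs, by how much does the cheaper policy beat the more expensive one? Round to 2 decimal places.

TC(Q) = (D/Q)S + (Q/2)H
TC(92) = (11,225/92)×36 + (92/2)×42.9 = £6,365.79
TC(172) = (11,225/172)×36 + (172/2)×42.9 = £6,038.82
Cheaper: Q = 172.  Difference = £326.97

£326.97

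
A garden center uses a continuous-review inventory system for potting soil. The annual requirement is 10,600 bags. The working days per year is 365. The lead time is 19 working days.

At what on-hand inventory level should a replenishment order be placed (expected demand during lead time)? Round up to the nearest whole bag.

552 bags

Daily demand d = 10,600 / 365 = 29.041 bags/day
Demand during lead time = 29.041 × 19 = 551.78
Reorder point = 551.78 → round up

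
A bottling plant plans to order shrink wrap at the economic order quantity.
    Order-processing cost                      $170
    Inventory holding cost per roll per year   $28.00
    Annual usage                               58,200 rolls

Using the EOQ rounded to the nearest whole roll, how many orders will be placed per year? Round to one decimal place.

69.2 orders per year

EOQ = √(2DS/H) = √(2 × 58,200 × 170 / 28)
    = √(706,714.29) ≈ 840.66 → Q = 841
N = D/Q = 58,200/841 ≈ 69.203 orders/yr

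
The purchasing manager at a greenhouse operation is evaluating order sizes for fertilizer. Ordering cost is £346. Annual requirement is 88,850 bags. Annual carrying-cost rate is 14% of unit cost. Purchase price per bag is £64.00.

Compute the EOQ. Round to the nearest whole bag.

2,620 bags

Holding cost per bag per year: H = 14% × £64 = £8.9600
EOQ = √(2DS/H) = √(2 × 88,850 × 346 / 8.96)
    = √(6,862,075.89) ≈ 2,619.56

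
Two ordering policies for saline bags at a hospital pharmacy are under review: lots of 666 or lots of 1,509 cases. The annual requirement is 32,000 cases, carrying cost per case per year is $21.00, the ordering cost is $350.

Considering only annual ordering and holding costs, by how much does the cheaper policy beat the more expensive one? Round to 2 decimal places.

$543.18

For each Q, cost = (D/Q)·S + (Q/2)·H.
TC(666) = (32,000/666)×350 + (666/2)×21 = $23,809.82
TC(1,509) = (32,000/1,509)×350 + (1,509/2)×21 = $23,266.63
Lots of 1,509 are cheaper by $543.18.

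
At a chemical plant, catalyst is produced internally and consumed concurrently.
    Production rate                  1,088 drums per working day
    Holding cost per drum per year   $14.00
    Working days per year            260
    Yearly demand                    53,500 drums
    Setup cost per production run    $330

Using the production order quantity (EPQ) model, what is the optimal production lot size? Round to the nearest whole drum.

d = 53,500/260 = 205.7692 drums/day;  effective holding cost H(1 − d/p) = 14·(1 − 205.7692/1088) = 11.35223
Q* = √(2DS / H_eff) = √(2·53,500·330 / 11.35223) ≈ 1,763.63

1,764 drums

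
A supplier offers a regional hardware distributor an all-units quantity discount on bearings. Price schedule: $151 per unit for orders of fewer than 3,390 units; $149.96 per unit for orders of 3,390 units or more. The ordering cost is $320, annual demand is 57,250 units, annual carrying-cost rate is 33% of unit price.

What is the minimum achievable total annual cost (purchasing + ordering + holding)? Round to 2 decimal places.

$8,674,494.26

H₁ = 33%×$151 = $49.8300;  H₂ = 33%×$149.96 = $49.4868
EOQ₁ = √(2×57,250×320/49.8300) = 857.50  (< 3,390, feasible at tier 1)
EOQ₂ = √(2×57,250×320/49.4868) = 860.46  (< 3,390 → use Q = 3,390 at tier-2 price)
TC(tier 1 (EOQ₁), Q≈857.5) = $8,687,479.04
TC(tier 2, Q≈3,390.0) = $8,674,494.26
Minimum at tier 2: $8,674,494.26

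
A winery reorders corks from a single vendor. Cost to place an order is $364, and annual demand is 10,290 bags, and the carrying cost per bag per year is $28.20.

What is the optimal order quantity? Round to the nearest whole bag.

2DS/H = 2·10,290·364/28.2 = 265,642.55
EOQ = √265,642.55 ≈ 515.41

515 bags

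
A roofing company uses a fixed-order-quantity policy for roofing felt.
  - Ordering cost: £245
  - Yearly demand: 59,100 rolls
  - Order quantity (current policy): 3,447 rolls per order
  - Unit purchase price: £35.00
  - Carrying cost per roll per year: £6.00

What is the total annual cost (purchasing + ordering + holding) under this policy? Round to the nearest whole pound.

Orders/yr = 59,100/3,447 = 17.145; ordering cost = 17.145 × £245 = £4,200.61
Average inventory = 3,447/2 = 1723.5; holding cost = 1723.5 × £6 = £10,341.00
Purchase cost = D·C = 59,100 × 35 = £2,068,500.00
Total = £4,200.61 + £10,341.00 + £2,068,500.00 = £2,083,041.61

£2,083,042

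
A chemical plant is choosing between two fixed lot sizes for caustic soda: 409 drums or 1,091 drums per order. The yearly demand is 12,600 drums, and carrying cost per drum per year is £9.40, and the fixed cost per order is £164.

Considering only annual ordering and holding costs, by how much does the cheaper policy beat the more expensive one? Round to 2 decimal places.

£47.12

For each Q, cost = (D/Q)·S + (Q/2)·H.
TC(409) = (12,600/409)×164 + (409/2)×9.4 = £6,974.62
TC(1,091) = (12,600/1,091)×164 + (1,091/2)×9.4 = £7,021.74
Cheaper: Q = 409.  Difference = £47.12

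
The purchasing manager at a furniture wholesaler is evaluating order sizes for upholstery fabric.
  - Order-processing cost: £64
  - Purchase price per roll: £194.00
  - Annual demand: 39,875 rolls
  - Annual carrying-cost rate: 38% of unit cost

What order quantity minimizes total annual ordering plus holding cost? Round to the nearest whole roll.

263 rolls

Holding cost per roll per year: H = 38% × £194 = £73.7200
Optimal lot size Q* = (2 × 39,875 × £64 / £73.72)^½ ≈ 263.13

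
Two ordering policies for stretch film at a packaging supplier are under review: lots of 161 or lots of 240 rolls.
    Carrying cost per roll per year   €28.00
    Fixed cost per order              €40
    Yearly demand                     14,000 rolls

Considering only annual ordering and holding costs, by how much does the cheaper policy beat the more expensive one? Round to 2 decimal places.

€38.93

For each Q, cost = (D/Q)·S + (Q/2)·H.
TC(161) = (14,000/161)×40 + (161/2)×28 = €5,732.26
TC(240) = (14,000/240)×40 + (240/2)×28 = €5,693.33
Cheaper: Q = 240.  Difference = €38.93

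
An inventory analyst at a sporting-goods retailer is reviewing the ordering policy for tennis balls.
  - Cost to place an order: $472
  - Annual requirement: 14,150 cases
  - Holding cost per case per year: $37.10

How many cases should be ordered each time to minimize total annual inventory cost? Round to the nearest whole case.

600 cases

2DS/H = 2·14,150·472/37.1 = 360,043.13
EOQ = √360,043.13 ≈ 600.04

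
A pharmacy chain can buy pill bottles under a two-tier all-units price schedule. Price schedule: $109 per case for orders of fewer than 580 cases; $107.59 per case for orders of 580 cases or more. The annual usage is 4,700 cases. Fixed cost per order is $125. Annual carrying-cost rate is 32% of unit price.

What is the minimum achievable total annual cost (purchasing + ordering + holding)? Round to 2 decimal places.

$516,670.28

H₁ = 32%×$109 = $34.8800;  H₂ = 32%×$107.59 = $34.4288
EOQ₁ = √(2×4,700×125/34.8800) = 183.54  (< 580, feasible at tier 1)
EOQ₂ = √(2×4,700×125/34.4288) = 184.74  (< 580 → use Q = 580 at tier-2 price)
TC(tier 1 (EOQ₁), Q≈183.5) = $518,701.87
TC(tier 2, Q≈580.0) = $516,670.28
Minimum at tier 2: $516,670.28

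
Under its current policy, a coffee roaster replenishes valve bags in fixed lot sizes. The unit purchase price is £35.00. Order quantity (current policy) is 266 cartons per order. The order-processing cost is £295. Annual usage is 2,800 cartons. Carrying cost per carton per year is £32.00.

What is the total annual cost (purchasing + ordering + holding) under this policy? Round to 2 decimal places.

£105,361.26

Annual ordering cost = (D/Q)·S = (2,800/266) × 295 = £3,105.26
Annual holding cost  = (Q/2)·H = (266/2) × 32 = £4,256.00
Purchase cost = D·C = 2,800 × 35 = £98,000.00
Total = £3,105.26 + £4,256.00 + £98,000.00 = £105,361.26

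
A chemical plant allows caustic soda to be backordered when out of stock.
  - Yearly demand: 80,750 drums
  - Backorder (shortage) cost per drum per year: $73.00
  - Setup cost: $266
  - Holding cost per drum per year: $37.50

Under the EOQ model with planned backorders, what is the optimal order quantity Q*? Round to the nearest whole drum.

Basic EOQ = √(2·80,750·266/37.5) = 1,070.315
Backorder adjustment √((H+b)/b) = √((37.5+73)/73) = 1.2303
Q* = 1,070.315 × 1.2303 ≈ 1,316.83

1,317 drums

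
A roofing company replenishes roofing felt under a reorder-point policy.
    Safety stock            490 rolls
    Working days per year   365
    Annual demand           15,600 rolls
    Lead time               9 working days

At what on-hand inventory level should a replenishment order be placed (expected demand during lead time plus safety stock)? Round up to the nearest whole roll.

875 rolls

Daily demand d = 15,600 / 365 = 42.740 rolls/day
Demand during lead time = 42.740 × 9 = 384.66
Reorder point = 384.66 + 490 = 874.66 → round up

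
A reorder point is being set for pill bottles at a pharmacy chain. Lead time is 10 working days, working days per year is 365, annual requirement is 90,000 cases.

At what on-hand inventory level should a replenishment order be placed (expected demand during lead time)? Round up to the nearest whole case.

2,466 cases

Daily demand d = 90,000 / 365 = 246.575 cases/day
Demand during lead time = 246.575 × 10 = 2,465.75
Reorder point = 2,465.75 → round up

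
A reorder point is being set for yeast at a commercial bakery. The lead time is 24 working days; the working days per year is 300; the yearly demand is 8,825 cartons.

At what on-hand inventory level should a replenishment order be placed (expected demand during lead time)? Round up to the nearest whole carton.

Daily demand d = 8,825 / 300 = 29.417 cartons/day
Demand during lead time = 29.417 × 24 = 706.00
Reorder point = 706.00 → round up

706 cartons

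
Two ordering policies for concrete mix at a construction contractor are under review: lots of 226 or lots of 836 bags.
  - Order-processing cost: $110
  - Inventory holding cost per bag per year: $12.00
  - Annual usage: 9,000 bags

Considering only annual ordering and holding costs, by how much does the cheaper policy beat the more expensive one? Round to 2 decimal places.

$463.68

Annual cost at Q: ordering D·S/Q plus holding Q·H/2.
TC(226) = (9,000/226)×110 + (226/2)×12 = $5,736.53
TC(836) = (9,000/836)×110 + (836/2)×12 = $6,200.21
Cheaper: Q = 226.  Difference = $463.68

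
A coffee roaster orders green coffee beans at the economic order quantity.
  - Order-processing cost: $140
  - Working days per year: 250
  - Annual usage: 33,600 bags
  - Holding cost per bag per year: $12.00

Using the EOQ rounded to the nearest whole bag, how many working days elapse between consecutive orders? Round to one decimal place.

Optimal lot size Q* = (2 × 33,600 × $140 / $12)^½ ≈ 885.44 → Q = 885 bags
Days between orders = 250 / (D/Q) = 250 / 37.966 ≈ 6.585

6.6 days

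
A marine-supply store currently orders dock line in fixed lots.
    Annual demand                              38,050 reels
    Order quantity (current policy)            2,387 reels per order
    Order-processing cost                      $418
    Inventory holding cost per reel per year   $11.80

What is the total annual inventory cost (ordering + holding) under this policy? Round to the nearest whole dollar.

$20,746

Ordering: D/Q × S = 38,050/2,387 × $418 = $6,663.13
Holding:  Q/2 × H = 2,387/2 × $11.8 = $14,083.30
Total = $6,663.13 + $14,083.30 = $20,746.43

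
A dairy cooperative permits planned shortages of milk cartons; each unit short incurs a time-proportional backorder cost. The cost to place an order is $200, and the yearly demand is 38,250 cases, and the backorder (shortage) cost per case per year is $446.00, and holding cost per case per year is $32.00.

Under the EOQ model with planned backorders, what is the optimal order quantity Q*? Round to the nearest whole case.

Q* = √(2DS/H) · √((H + b)/b)
   = √(2 × 38,250 × 200 / 32) · √((32 + 446) / 446)
   = 691.466 × 1.0353 ≈ 715.84

716 cases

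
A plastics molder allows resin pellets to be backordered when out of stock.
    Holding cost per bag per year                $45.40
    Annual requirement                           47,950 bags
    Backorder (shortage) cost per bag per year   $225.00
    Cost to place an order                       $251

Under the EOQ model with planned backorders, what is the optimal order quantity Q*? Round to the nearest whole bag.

798 bags

Basic EOQ = √(2·47,950·251/45.4) = 728.146
Backorder adjustment √((H+b)/b) = √((45.4+225)/225) = 1.0963
Q* = 728.146 × 1.0963 ≈ 798.23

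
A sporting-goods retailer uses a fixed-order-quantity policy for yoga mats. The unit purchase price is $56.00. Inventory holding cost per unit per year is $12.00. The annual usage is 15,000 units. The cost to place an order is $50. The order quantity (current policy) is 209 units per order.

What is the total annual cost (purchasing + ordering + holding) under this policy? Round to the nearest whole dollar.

$844,843

Annual ordering cost = (D/Q)·S = (15,000/209) × 50 = $3,588.52
Annual holding cost  = (Q/2)·H = (209/2) × 12 = $1,254.00
Purchase cost = D·C = 15,000 × 56 = $840,000.00
Total = $3,588.52 + $1,254.00 + $840,000.00 = $844,842.52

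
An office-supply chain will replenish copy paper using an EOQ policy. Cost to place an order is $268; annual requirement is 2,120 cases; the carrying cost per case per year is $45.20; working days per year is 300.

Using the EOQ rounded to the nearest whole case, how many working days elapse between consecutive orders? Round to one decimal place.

22.5 days

Q* = √(2·D·S / H) = √(2·2,120·268 / 45.2) = √25,139.8 ≈ 158.56 → Q = 159 cases
Cycle time = (working days × Q)/D = (300 × 159) / 2,120 = 22.500 days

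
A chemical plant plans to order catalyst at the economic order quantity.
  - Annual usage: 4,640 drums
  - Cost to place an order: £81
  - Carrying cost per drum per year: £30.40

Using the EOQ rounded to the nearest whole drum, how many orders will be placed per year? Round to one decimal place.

EOQ = √(2DS/H) = √(2 × 4,640 × 81 / 30.4)
    = √(24,726.32) ≈ 157.25 → Q = 157
N = D/Q = 4,640/157 ≈ 29.554 orders/yr

29.6 orders per year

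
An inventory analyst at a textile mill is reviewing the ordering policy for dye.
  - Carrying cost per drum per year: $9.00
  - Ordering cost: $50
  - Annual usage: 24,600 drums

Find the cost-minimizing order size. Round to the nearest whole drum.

523 drums

Optimal lot size Q* = (2 × 24,600 × $50 / $9)^½ ≈ 522.81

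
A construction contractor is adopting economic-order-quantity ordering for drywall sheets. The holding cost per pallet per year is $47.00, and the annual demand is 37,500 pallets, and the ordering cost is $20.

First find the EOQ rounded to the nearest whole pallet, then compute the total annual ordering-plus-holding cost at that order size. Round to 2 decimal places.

$8,396.44

Q* = √(2·D·S / H) = √(2·37,500·20 / 47) = √31,914.9 ≈ 178.65 → Q = 179 pallets
Ordering: D/Q × S = 37,500/179 × $20 = $4,189.94
Holding:  Q/2 × H = 179/2 × $47 = $4,206.50
Total = $4,189.94 + $4,206.50 = $8,396.44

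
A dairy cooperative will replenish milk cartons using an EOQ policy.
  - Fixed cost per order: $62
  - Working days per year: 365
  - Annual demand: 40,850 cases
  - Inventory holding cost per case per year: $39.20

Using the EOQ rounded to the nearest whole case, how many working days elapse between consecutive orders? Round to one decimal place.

Optimal lot size Q* = (2 × 40,850 × $62 / $39.2)^½ ≈ 359.47 → Q = 359 cases
Days between orders = 365 / (D/Q) = 365 / 113.788 ≈ 3.208

3.2 days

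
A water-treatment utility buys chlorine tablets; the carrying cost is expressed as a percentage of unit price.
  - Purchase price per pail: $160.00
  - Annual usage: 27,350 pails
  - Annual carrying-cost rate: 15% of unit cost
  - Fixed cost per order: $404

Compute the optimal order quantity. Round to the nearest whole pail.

Holding cost per pail per year: H = 15% × $160 = $24.0000
2DS/H = 2·27,350·404/24 = 920,783.33
EOQ = √920,783.33 ≈ 959.57

960 pails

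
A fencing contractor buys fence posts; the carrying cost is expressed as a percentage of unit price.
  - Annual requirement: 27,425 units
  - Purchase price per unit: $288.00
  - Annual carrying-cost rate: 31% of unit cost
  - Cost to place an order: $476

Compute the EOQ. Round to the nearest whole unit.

541 units

Carrying cost H = $288 × 31% = $89.2800/unit/yr
EOQ = √(2DS/H) = √(2 × 27,425 × 476 / 89.28)
    = √(292,435.04) ≈ 540.77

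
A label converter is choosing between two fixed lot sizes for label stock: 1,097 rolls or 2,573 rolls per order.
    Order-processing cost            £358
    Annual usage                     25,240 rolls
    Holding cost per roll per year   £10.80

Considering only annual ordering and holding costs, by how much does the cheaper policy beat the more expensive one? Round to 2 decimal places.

£3,245.29

Annual cost at Q: ordering D·S/Q plus holding Q·H/2.
TC(1,097) = (25,240/1,097)×358 + (1,097/2)×10.8 = £14,160.74
TC(2,573) = (25,240/2,573)×358 + (2,573/2)×10.8 = £17,406.02
Cheaper: Q = 1,097.  Difference = £3,245.29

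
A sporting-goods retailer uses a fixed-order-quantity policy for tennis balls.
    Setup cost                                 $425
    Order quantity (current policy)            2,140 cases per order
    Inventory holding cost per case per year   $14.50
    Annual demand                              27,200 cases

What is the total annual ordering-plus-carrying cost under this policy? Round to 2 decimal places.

Ordering: D/Q × S = 27,200/2,140 × $425 = $5,401.87
Holding:  Q/2 × H = 2,140/2 × $14.5 = $15,515.00
Total = $5,401.87 + $15,515.00 = $20,916.87

$20,916.87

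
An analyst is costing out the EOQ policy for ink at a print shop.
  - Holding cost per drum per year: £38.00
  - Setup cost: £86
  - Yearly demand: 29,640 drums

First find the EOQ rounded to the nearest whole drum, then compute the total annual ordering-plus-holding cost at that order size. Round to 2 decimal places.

Q* = √(2·D·S / H) = √(2·29,640·86 / 38) = √134,160.0 ≈ 366.28 → Q = 366 drums
Ordering: D/Q × S = 29,640/366 × £86 = £6,964.59
Holding:  Q/2 × H = 366/2 × £38 = £6,954.00
Total = £6,964.59 + £6,954.00 = £13,918.59

£13,918.59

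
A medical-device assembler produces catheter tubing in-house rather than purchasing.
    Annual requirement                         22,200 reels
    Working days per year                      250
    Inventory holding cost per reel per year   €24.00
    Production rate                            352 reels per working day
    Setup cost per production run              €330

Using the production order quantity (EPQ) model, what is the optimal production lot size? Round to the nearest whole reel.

Daily demand d = 22,200/250 = 88.800; p = 352; 1 − d/p = 0.74773
EPQ = √(2DS / (H(1 − d/p)))
    = √(2 × 22,200 × 330 / (24 × 0.74773)) ≈ 903.59

904 reels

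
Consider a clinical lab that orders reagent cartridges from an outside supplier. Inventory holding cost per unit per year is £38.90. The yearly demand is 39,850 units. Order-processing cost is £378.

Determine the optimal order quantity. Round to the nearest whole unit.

2DS/H = 2·39,850·378/38.9 = 774,462.72
EOQ = √774,462.72 ≈ 880.04

880 units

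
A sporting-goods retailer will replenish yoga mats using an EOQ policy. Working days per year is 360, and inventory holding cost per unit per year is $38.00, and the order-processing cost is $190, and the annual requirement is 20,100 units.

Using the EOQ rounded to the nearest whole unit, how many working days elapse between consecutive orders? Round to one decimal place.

Q* = √(2·D·S / H) = √(2·20,100·190 / 38) = √201,000.0 ≈ 448.33 → Q = 448 units
T = Q/D × 360 days = 448/20,100 × 360 = 8.024 days

8.0 days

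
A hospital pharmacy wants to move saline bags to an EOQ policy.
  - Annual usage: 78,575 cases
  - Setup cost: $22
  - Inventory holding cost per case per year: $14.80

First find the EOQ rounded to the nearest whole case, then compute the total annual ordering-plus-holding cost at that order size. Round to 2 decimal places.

$7,153.19

EOQ = √(2DS/H) = √(2 × 78,575 × 22 / 14.8)
    = √(233,601.35) ≈ 483.32 → Q = 483 cases
Orders/yr = 78,575/483 = 162.681; ordering cost = 162.681 × $22 = $3,578.99
Average inventory = 483/2 = 241.5; holding cost = 241.5 × $14.8 = $3,574.20
Total = $3,578.99 + $3,574.20 = $7,153.19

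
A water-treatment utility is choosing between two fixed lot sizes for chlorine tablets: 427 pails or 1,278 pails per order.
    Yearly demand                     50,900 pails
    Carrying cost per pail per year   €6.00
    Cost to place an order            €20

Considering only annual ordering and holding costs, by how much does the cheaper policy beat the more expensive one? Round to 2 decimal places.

€965.48

TC(Q) = (D/Q)S + (Q/2)H
TC(427) = (50,900/427)×20 + (427/2)×6 = €3,665.07
TC(1,278) = (50,900/1,278)×20 + (1,278/2)×6 = €4,630.56
Lots of 427 are cheaper by €965.48.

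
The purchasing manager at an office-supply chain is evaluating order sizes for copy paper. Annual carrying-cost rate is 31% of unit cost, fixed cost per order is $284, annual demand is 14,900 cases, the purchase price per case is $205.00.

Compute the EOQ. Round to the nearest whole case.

Carrying cost H = $205 × 31% = $63.5500/case/yr
2DS/H = 2·14,900·284/63.55 = 133,173.88
EOQ = √133,173.88 ≈ 364.93

365 cases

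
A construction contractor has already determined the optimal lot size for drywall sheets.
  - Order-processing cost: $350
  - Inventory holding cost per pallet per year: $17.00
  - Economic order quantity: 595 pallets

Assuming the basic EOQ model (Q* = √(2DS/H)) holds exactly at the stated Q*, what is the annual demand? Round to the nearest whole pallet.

8,598 pallets per year

EOQ relation: Q² = 2DS/H, so rearrange for the unknown.
D = Q²H / (2S) = 595² × 17 / (2 × 350) = 8,597.75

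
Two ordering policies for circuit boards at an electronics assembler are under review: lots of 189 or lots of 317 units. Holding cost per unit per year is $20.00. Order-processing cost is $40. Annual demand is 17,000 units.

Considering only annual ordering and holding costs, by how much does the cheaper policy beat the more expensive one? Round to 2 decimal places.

For each Q, cost = (D/Q)·S + (Q/2)·H.
TC(189) = (17,000/189)×40 + (189/2)×20 = $5,487.88
TC(317) = (17,000/317)×40 + (317/2)×20 = $5,315.11
Lots of 317 are cheaper by $172.77.

$172.77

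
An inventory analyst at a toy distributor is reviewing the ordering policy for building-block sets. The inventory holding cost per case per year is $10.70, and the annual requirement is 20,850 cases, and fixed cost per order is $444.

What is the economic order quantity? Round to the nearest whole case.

1,315 cases

2DS/H = 2·20,850·444/10.7 = 1,730,355.14
EOQ = √1,730,355.14 ≈ 1,315.43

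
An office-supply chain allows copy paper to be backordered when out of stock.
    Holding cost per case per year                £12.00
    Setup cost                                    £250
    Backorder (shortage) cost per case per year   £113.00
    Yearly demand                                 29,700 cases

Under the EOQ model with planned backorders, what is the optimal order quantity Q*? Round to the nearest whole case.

Basic EOQ = √(2·29,700·250/12) = 1,112.430
Backorder adjustment √((H+b)/b) = √((12+113)/113) = 1.0518
Q* = 1,112.430 × 1.0518 ≈ 1,170.01

1,170 cases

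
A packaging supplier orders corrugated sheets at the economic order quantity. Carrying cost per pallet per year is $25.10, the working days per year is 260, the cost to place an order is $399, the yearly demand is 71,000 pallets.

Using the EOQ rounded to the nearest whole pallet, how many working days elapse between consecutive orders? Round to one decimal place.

5.5 days

Optimal lot size Q* = (2 × 71,000 × $399 / $25.1)^½ ≈ 1,502.43 → Q = 1,502 pallets
T = Q/D × 260 days = 1,502/71,000 × 260 = 5.500 days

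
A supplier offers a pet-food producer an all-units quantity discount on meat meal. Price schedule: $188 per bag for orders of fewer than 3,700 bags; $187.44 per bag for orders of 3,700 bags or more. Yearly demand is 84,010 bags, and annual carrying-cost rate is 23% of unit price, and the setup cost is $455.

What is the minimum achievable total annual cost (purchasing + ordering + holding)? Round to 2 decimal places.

H₁ = 23%×$188 = $43.2400;  H₂ = 23%×$187.44 = $43.1112
EOQ₁ = √(2×84,010×455/43.2400) = 1,329.67  (< 3,700, feasible at tier 1)
EOQ₂ = √(2×84,010×455/43.1112) = 1,331.65  (< 3,700 → use Q = 3,700 at tier-2 price)
TC(tier 1 (EOQ₁), Q≈1,329.7) = $15,851,374.86
TC(tier 2, Q≈3,700.0) = $15,836,921.08
Minimum at tier 2: $15,836,921.08

$15,836,921.08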